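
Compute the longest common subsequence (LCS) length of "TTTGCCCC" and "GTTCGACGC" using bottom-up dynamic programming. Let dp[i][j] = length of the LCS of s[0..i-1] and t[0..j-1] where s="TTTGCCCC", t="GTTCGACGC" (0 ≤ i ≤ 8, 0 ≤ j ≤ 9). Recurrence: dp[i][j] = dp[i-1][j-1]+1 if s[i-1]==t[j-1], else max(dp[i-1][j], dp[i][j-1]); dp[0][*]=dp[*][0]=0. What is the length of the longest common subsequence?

5

   ''  G  T  T  C  G  A  C  G  C
''  0  0  0  0  0  0  0  0  0  0
 T  0  0  1  1  1  1  1  1  1  1
 T  0  0  1  2  2  2  2  2  2  2
 T  0  0  1  2  2  2  2  2  2  2
 G  0  1  1  2  2  3  3  3  3  3
 C  0  1  1  2  3  3  3  4  4  4
 C  0  1  1  2  3  3  3  4  4  5
 C  0  1  1  2  3  3  3  4  4  5
 C  0  1  1  2  3  3  3  4  4  5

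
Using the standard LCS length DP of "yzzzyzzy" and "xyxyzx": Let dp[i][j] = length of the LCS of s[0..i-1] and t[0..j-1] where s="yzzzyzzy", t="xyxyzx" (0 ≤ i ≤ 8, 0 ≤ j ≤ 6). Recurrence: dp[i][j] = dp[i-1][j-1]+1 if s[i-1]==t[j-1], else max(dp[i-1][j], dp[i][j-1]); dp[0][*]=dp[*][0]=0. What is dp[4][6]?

2

   ''  x  y  x  y  z  x
''  0  0  0  0  0  0  0
 y  0  0  1  1  1  1  1
 z  0  0  1  1  1  2  2
 z  0  0  1  1  1  2  2
 z  0  0  1  1  1  2  2
 y  0  0  1  1  2  2  2
 z  0  0  1  1  2  3  3
 z  0  0  1  1  2  3  3
 y  0  0  1  1  2  3  3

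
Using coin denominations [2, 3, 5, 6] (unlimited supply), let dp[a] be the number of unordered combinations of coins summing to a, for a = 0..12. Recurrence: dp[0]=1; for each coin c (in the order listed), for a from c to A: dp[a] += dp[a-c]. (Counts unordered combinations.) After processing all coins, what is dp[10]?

5

after  coin     0     1     2     3     4     5     6     7     8     9    10    11    12
          2     1     0     1     0     1     0     1     0     1     0     1     0     1
          3     1     0     1     1     1     1     2     1     2     2     2     2     3
          5     1     0     1     1     1     2     2     2     3     3     4     4     5
          6     1     0     1     1     1     2     3     2     4     4     5     6     8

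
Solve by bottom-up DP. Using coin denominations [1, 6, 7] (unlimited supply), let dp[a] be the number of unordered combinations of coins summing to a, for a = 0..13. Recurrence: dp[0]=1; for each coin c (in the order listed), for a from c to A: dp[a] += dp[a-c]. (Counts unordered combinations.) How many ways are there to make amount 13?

5

after  coin     0     1     2     3     4     5     6     7     8     9    10    11    12    13
          1     1     1     1     1     1     1     1     1     1     1     1     1     1     1
          6     1     1     1     1     1     1     2     2     2     2     2     2     3     3
          7     1     1     1     1     1     1     2     3     3     3     3     3     4     5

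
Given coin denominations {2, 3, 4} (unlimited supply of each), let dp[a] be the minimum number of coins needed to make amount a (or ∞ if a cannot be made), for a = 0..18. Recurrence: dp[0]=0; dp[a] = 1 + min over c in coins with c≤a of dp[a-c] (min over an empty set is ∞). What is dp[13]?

4

 a  0  1  2  3  4  5  6  7  8  9 10 11 12 13 14 15 16 17 18
dp  0  -  1  1  1  2  2  2  2  3  3  3  3  4  4  4  4  5  5
(- denotes ∞ / unreachable)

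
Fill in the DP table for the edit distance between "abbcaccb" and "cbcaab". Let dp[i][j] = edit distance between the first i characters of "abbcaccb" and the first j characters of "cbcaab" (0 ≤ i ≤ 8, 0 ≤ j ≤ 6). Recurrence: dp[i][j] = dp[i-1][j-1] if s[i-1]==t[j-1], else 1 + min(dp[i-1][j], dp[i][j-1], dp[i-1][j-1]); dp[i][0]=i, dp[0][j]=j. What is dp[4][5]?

   ''  c  b  c  a  a  b
''  0  1  2  3  4  5  6
 a  1  1  2  3  3  4  5
 b  2  2  1  2  3  4  4
 b  3  3  2  2  3  4  4
 c  4  3  3  2  3  4  5
 a  5  4  4  3  2  3  4
 c  6  5  5  4  3  3  4
 c  7  6  6  5  4  4  4
 b  8  7  6  6  5  5  4

4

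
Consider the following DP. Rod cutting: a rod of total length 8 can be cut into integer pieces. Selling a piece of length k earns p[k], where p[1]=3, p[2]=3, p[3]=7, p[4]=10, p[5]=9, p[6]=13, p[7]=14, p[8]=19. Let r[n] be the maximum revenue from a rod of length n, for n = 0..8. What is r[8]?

24

   n    0    1    2    3    4    5    6    7    8
r[n]    0    3    6    9   12   15   18   21   24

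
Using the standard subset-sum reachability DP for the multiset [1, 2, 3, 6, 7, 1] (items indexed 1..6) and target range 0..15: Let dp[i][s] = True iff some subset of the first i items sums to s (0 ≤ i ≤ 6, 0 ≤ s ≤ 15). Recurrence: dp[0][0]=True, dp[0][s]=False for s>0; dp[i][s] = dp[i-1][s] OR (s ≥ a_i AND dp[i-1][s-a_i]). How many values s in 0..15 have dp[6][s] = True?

i\s   0   1   2   3   4   5   6   7   8   9  10  11  12  13  14  15
  0   T   F   F   F   F   F   F   F   F   F   F   F   F   F   F   F
  1   T   T   F   F   F   F   F   F   F   F   F   F   F   F   F   F
  2   T   T   T   T   F   F   F   F   F   F   F   F   F   F   F   F
  3   T   T   T   T   T   T   T   F   F   F   F   F   F   F   F   F
  4   T   T   T   T   T   T   T   T   T   T   T   T   T   F   F   F
  5   T   T   T   T   T   T   T   T   T   T   T   T   T   T   T   T
  6   T   T   T   T   T   T   T   T   T   T   T   T   T   T   T   T

16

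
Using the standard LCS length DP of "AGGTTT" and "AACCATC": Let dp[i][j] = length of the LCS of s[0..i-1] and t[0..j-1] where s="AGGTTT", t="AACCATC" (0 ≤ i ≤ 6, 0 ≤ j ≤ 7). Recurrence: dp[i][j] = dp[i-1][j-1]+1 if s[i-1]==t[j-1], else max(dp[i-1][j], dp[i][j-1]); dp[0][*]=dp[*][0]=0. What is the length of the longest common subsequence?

   ''  A  A  C  C  A  T  C
''  0  0  0  0  0  0  0  0
 A  0  1  1  1  1  1  1  1
 G  0  1  1  1  1  1  1  1
 G  0  1  1  1  1  1  1  1
 T  0  1  1  1  1  1  2  2
 T  0  1  1  1  1  1  2  2
 T  0  1  1  1  1  1  2  2

2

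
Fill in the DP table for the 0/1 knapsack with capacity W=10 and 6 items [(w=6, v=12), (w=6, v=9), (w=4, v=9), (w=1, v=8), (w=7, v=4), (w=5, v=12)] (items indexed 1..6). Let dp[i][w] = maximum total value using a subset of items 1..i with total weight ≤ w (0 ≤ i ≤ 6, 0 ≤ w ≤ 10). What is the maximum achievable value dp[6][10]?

i\w   0   1   2   3   4   5   6   7   8   9  10
  0   0   0   0   0   0   0   0   0   0   0   0
  1   0   0   0   0   0   0  12  12  12  12  12
  2   0   0   0   0   0   0  12  12  12  12  12
  3   0   0   0   0   9   9  12  12  12  12  21
  4   0   8   8   8   9  17  17  20  20  20  21
  5   0   8   8   8   9  17  17  20  20  20  21
  6   0   8   8   8   9  17  20  20  20  21  29

29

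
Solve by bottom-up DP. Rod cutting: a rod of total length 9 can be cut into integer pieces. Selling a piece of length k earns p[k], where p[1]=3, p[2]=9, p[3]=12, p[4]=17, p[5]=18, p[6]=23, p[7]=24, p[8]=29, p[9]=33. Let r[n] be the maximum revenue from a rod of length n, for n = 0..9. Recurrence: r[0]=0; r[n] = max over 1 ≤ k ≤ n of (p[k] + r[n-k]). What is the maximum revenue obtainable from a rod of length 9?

   n    0    1    2    3    4    5    6    7    8    9
r[n]    0    3    9   12   18   21   27   30   36   39

39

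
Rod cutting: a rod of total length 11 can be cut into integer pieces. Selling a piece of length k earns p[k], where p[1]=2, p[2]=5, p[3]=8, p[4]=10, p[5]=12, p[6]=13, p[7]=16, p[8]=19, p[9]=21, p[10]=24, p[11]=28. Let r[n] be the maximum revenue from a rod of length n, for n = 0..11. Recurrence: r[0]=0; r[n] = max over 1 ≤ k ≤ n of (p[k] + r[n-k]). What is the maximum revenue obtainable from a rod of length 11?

   n    0    1    2    3    4    5    6    7    8    9   10   11
r[n]    0    2    5    8   10   13   16   18   21   24   26   29

29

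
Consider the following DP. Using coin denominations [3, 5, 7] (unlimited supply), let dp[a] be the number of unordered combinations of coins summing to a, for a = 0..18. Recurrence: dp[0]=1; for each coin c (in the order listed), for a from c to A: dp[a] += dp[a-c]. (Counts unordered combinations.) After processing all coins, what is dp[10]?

2

after  coin     0     1     2     3     4     5     6     7     8     9    10    11    12    13    14    15    16    17    18
          3     1     0     0     1     0     0     1     0     0     1     0     0     1     0     0     1     0     0     1
          5     1     0     0     1     0     1     1     0     1     1     1     1     1     1     1     2     1     1     2
          7     1     0     0     1     0     1     1     1     1     1     2     1     2     2     2     3     2     3     3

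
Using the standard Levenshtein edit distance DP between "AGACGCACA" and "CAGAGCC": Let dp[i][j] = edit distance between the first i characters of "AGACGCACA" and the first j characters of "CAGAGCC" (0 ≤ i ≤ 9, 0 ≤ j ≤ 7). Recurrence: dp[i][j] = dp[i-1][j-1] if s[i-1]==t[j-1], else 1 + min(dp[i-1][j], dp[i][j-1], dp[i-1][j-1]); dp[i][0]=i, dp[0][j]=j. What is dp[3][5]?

2

   ''  C  A  G  A  G  C  C
''  0  1  2  3  4  5  6  7
 A  1  1  1  2  3  4  5  6
 G  2  2  2  1  2  3  4  5
 A  3  3  2  2  1  2  3  4
 C  4  3  3  3  2  2  2  3
 G  5  4  4  3  3  2  3  3
 C  6  5  5  4  4  3  2  3
 A  7  6  5  5  4  4  3  3
 C  8  7  6  6  5  5  4  3
 A  9  8  7  7  6  6  5  4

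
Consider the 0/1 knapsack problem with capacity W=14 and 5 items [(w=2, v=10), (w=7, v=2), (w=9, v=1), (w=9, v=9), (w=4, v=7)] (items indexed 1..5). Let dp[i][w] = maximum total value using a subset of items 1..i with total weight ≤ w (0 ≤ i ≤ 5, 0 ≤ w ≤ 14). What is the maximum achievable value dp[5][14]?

19

i\w   0   1   2   3   4   5   6   7   8   9  10  11  12  13  14
  0   0   0   0   0   0   0   0   0   0   0   0   0   0   0   0
  1   0   0  10  10  10  10  10  10  10  10  10  10  10  10  10
  2   0   0  10  10  10  10  10  10  10  12  12  12  12  12  12
  3   0   0  10  10  10  10  10  10  10  12  12  12  12  12  12
  4   0   0  10  10  10  10  10  10  10  12  12  19  19  19  19
  5   0   0  10  10  10  10  17  17  17  17  17  19  19  19  19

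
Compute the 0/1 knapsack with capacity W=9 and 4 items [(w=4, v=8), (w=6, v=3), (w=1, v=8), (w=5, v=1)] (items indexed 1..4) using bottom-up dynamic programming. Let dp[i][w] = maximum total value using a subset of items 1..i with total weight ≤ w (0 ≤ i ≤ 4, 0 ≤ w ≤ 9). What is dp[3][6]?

i\w   0   1   2   3   4   5   6   7   8   9
  0   0   0   0   0   0   0   0   0   0   0
  1   0   0   0   0   8   8   8   8   8   8
  2   0   0   0   0   8   8   8   8   8   8
  3   0   8   8   8   8  16  16  16  16  16
  4   0   8   8   8   8  16  16  16  16  16

16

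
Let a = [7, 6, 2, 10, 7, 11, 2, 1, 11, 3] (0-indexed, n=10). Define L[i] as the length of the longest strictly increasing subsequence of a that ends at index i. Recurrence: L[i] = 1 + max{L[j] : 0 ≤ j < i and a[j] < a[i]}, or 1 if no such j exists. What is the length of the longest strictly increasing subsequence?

3

   i    0    1    2    3    4    5    6    7    8    9
a[i]    7    6    2   10    7   11    2    1   11    3
L[i]    1    1    1    2    2    3    1    1    3    2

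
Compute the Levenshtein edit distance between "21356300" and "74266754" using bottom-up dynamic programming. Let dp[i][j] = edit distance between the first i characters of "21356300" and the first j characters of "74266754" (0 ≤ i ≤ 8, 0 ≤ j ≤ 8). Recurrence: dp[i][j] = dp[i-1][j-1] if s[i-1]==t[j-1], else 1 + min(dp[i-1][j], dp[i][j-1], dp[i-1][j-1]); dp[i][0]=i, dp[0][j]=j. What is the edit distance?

7

   ''  7  4  2  6  6  7  5  4
''  0  1  2  3  4  5  6  7  8
 2  1  1  2  2  3  4  5  6  7
 1  2  2  2  3  3  4  5  6  7
 3  3  3  3  3  4  4  5  6  7
 5  4  4  4  4  4  5  5  5  6
 6  5  5  5  5  4  4  5  6  6
 3  6  6  6  6  5  5  5  6  7
 0  7  7  7  7  6  6  6  6  7
 0  8  8  8  8  7  7  7  7  7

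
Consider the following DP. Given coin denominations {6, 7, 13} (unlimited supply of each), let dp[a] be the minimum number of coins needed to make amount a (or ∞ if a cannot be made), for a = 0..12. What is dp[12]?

2

 a  0  1  2  3  4  5  6  7  8  9 10 11 12
dp  0  -  -  -  -  -  1  1  -  -  -  -  2
(- denotes ∞ / unreachable)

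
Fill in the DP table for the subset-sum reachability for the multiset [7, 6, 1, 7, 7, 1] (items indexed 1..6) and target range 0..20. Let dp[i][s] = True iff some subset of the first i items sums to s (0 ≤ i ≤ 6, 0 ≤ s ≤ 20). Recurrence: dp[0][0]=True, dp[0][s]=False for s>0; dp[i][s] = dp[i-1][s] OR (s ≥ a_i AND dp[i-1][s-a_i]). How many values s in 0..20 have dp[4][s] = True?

9

i\s   0   1   2   3   4   5   6   7   8   9  10  11  12  13  14  15  16  17  18  19  20
  0   T   F   F   F   F   F   F   F   F   F   F   F   F   F   F   F   F   F   F   F   F
  1   T   F   F   F   F   F   F   T   F   F   F   F   F   F   F   F   F   F   F   F   F
  2   T   F   F   F   F   F   T   T   F   F   F   F   F   T   F   F   F   F   F   F   F
  3   T   T   F   F   F   F   T   T   T   F   F   F   F   T   T   F   F   F   F   F   F
  4   T   T   F   F   F   F   T   T   T   F   F   F   F   T   T   T   F   F   F   F   T
  5   T   T   F   F   F   F   T   T   T   F   F   F   F   T   T   T   F   F   F   F   T
  6   T   T   T   F   F   F   T   T   T   T   F   F   F   T   T   T   T   F   F   F   T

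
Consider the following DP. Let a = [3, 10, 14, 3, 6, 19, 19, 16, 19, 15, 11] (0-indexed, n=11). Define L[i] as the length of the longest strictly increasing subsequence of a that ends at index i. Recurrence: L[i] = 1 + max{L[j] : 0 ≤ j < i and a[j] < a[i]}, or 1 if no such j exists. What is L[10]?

3

   i    0    1    2    3    4    5    6    7    8    9   10
a[i]    3   10   14    3    6   19   19   16   19   15   11
L[i]    1    2    3    1    2    4    4    4    5    4    3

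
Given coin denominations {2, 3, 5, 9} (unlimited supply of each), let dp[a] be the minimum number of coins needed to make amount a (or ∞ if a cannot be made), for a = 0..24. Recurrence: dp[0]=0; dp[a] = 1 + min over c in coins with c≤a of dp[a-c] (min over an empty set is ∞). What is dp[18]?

 a  0  1  2  3  4  5  6  7  8  9 10 11 12 13 14 15 16 17 18 19 20 21 22 23 24
dp  0  -  1  1  2  1  2  2  2  1  2  2  2  3  2  3  3  3  2  3  3  3  4  3  4
(- denotes ∞ / unreachable)

2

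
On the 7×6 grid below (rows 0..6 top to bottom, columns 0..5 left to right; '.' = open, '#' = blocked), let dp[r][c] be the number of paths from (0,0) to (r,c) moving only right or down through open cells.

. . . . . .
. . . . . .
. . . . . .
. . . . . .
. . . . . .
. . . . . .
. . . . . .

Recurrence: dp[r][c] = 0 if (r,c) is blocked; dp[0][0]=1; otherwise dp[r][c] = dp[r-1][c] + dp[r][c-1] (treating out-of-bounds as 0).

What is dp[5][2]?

21

r\c   0   1   2   3   4   5
  0   1   1   1   1   1   1
  1   1   2   3   4   5   6
  2   1   3   6  10  15  21
  3   1   4  10  20  35  56
  4   1   5  15  35  70 126
  5   1   6  21  56 126 252
  6   1   7  28  84 210 462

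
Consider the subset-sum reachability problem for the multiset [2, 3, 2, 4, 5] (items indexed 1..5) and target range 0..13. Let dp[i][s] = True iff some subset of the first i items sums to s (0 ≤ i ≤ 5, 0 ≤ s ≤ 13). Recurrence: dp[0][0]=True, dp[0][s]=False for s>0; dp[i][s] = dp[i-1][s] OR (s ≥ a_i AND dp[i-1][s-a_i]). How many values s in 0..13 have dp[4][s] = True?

10

i\s   0   1   2   3   4   5   6   7   8   9  10  11  12  13
  0   T   F   F   F   F   F   F   F   F   F   F   F   F   F
  1   T   F   T   F   F   F   F   F   F   F   F   F   F   F
  2   T   F   T   T   F   T   F   F   F   F   F   F   F   F
  3   T   F   T   T   T   T   F   T   F   F   F   F   F   F
  4   T   F   T   T   T   T   T   T   T   T   F   T   F   F
  5   T   F   T   T   T   T   T   T   T   T   T   T   T   T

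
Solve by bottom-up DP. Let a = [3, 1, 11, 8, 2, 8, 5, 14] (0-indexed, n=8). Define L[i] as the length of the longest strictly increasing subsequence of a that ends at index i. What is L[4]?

   i    0    1    2    3    4    5    6    7
a[i]    3    1   11    8    2    8    5   14
L[i]    1    1    2    2    2    3    3    4

2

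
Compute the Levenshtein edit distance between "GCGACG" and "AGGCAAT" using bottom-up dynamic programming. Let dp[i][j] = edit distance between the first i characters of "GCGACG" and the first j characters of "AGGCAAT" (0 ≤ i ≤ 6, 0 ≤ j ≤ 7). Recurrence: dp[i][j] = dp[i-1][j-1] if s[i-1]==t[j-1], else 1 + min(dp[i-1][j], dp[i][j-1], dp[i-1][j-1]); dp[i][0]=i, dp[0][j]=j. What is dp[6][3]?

   ''  A  G  G  C  A  A  T
''  0  1  2  3  4  5  6  7
 G  1  1  1  2  3  4  5  6
 C  2  2  2  2  2  3  4  5
 G  3  3  2  2  3  3  4  5
 A  4  3  3  3  3  3  3  4
 C  5  4  4  4  3  4  4  4
 G  6  5  4  4  4  4  5  5

4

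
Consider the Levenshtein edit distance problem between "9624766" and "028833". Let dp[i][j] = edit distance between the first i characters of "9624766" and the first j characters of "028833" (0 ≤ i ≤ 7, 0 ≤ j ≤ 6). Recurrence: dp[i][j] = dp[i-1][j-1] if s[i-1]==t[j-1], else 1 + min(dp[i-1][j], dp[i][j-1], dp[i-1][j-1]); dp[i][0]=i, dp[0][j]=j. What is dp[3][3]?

   ''  0  2  8  8  3  3
''  0  1  2  3  4  5  6
 9  1  1  2  3  4  5  6
 6  2  2  2  3  4  5  6
 2  3  3  2  3  4  5  6
 4  4  4  3  3  4  5  6
 7  5  5  4  4  4  5  6
 6  6  6  5  5  5  5  6
 6  7  7  6  6  6  6  6

3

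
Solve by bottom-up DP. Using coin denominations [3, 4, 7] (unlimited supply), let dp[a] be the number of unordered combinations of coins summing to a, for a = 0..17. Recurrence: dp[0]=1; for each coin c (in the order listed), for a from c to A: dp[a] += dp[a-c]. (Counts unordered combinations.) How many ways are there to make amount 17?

3

after  coin     0     1     2     3     4     5     6     7     8     9    10    11    12    13    14    15    16    17
          3     1     0     0     1     0     0     1     0     0     1     0     0     1     0     0     1     0     0
          4     1     0     0     1     1     0     1     1     1     1     1     1     2     1     1     2     2     1
          7     1     0     0     1     1     0     1     2     1     1     2     2     2     2     3     3     3     3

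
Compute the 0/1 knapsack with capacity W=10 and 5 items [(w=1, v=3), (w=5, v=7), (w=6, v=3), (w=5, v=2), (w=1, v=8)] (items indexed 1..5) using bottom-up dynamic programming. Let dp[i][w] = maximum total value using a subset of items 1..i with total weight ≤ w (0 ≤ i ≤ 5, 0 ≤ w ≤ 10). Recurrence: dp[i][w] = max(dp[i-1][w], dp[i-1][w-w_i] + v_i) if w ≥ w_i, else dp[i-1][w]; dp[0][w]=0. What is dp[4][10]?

i\w   0   1   2   3   4   5   6   7   8   9  10
  0   0   0   0   0   0   0   0   0   0   0   0
  1   0   3   3   3   3   3   3   3   3   3   3
  2   0   3   3   3   3   7  10  10  10  10  10
  3   0   3   3   3   3   7  10  10  10  10  10
  4   0   3   3   3   3   7  10  10  10  10  10
  5   0   8  11  11  11  11  15  18  18  18  18

10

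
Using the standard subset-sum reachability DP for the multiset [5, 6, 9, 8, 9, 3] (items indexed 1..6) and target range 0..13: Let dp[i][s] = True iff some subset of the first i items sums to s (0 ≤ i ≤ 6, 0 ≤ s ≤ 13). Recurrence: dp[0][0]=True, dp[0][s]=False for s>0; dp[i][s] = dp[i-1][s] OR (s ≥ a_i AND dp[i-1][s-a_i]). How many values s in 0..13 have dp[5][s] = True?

7

i\s   0   1   2   3   4   5   6   7   8   9  10  11  12  13
  0   T   F   F   F   F   F   F   F   F   F   F   F   F   F
  1   T   F   F   F   F   T   F   F   F   F   F   F   F   F
  2   T   F   F   F   F   T   T   F   F   F   F   T   F   F
  3   T   F   F   F   F   T   T   F   F   T   F   T   F   F
  4   T   F   F   F   F   T   T   F   T   T   F   T   F   T
  5   T   F   F   F   F   T   T   F   T   T   F   T   F   T
  6   T   F   F   T   F   T   T   F   T   T   F   T   T   T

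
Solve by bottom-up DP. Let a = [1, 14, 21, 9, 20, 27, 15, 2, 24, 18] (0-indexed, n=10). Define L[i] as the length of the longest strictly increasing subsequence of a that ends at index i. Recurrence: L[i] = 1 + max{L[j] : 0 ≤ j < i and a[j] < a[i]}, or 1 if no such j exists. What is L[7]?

2

   i    0    1    2    3    4    5    6    7    8    9
a[i]    1   14   21    9   20   27   15    2   24   18
L[i]    1    2    3    2    3    4    3    2    4    4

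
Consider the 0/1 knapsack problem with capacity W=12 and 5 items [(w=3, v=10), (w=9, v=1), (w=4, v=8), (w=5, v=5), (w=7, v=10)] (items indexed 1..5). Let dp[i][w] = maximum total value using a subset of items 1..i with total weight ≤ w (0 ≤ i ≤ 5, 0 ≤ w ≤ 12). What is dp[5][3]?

i\w   0   1   2   3   4   5   6   7   8   9  10  11  12
  0   0   0   0   0   0   0   0   0   0   0   0   0   0
  1   0   0   0  10  10  10  10  10  10  10  10  10  10
  2   0   0   0  10  10  10  10  10  10  10  10  10  11
  3   0   0   0  10  10  10  10  18  18  18  18  18  18
  4   0   0   0  10  10  10  10  18  18  18  18  18  23
  5   0   0   0  10  10  10  10  18  18  18  20  20  23

10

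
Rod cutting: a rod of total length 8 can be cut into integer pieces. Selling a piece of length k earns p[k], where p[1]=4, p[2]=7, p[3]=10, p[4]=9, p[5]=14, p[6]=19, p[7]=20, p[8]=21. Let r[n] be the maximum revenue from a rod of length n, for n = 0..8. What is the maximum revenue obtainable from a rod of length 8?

   n    0    1    2    3    4    5    6    7    8
r[n]    0    4    8   12   16   20   24   28   32

32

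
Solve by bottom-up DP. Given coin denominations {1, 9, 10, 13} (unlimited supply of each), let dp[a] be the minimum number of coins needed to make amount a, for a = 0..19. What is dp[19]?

 a  0  1  2  3  4  5  6  7  8  9 10 11 12 13 14 15 16 17 18 19
dp  0  1  2  3  4  5  6  7  8  1  1  2  3  1  2  3  4  5  2  2

2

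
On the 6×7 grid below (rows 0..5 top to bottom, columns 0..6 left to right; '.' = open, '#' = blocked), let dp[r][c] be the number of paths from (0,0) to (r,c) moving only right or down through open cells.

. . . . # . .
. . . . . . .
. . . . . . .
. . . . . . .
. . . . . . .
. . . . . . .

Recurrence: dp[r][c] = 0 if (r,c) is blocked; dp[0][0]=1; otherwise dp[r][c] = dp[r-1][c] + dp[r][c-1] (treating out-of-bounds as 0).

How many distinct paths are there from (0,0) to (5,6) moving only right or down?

441

r\c   0   1   2   3   4   5   6
  0   1   1   1   1   0   0   0
  1   1   2   3   4   4   4   4
  2   1   3   6  10  14  18  22
  3   1   4  10  20  34  52  74
  4   1   5  15  35  69 121 195
  5   1   6  21  56 125 246 441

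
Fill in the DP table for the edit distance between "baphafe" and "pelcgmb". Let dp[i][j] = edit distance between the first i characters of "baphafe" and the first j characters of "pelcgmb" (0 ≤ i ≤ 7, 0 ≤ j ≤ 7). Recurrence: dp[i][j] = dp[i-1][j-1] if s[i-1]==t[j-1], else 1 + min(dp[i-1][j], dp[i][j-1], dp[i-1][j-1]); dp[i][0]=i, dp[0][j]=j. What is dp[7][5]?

   ''  p  e  l  c  g  m  b
''  0  1  2  3  4  5  6  7
 b  1  1  2  3  4  5  6  6
 a  2  2  2  3  4  5  6  7
 p  3  2  3  3  4  5  6  7
 h  4  3  3  4  4  5  6  7
 a  5  4  4  4  5  5  6  7
 f  6  5  5  5  5  6  6  7
 e  7  6  5  6  6  6  7  7

6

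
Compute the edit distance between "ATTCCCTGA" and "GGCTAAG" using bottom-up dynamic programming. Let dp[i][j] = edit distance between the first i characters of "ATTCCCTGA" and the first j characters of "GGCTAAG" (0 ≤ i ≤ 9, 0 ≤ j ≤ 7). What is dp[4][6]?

5

   ''  G  G  C  T  A  A  G
''  0  1  2  3  4  5  6  7
 A  1  1  2  3  4  4  5  6
 T  2  2  2  3  3  4  5  6
 T  3  3  3  3  3  4  5  6
 C  4  4  4  3  4  4  5  6
 C  5  5  5  4  4  5  5  6
 C  6  6  6  5  5  5  6  6
 T  7  7  7  6  5  6  6  7
 G  8  7  7  7  6  6  7  6
 A  9  8  8  8  7  6  6  7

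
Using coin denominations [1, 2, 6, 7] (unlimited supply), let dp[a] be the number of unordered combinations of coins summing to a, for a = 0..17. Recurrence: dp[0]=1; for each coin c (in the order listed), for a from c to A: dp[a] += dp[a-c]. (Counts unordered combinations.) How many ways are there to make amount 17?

after  coin     0     1     2     3     4     5     6     7     8     9    10    11    12    13    14    15    16    17
          1     1     1     1     1     1     1     1     1     1     1     1     1     1     1     1     1     1     1
          2     1     1     2     2     3     3     4     4     5     5     6     6     7     7     8     8     9     9
          6     1     1     2     2     3     3     5     5     7     7     9     9    12    12    15    15    18    18
          7     1     1     2     2     3     3     5     6     8     9    11    12    15    17    21    23    27    29

29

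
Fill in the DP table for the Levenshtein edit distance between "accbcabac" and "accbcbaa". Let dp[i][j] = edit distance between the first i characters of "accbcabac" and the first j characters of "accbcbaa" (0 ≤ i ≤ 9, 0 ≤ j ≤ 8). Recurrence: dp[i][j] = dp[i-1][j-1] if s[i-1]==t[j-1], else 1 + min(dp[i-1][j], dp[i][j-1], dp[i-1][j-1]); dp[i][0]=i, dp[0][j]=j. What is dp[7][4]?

   ''  a  c  c  b  c  b  a  a
''  0  1  2  3  4  5  6  7  8
 a  1  0  1  2  3  4  5  6  7
 c  2  1  0  1  2  3  4  5  6
 c  3  2  1  0  1  2  3  4  5
 b  4  3  2  1  0  1  2  3  4
 c  5  4  3  2  1  0  1  2  3
 a  6  5  4  3  2  1  1  1  2
 b  7  6  5  4  3  2  1  2  2
 a  8  7  6  5  4  3  2  1  2
 c  9  8  7  6  5  4  3  2  2

3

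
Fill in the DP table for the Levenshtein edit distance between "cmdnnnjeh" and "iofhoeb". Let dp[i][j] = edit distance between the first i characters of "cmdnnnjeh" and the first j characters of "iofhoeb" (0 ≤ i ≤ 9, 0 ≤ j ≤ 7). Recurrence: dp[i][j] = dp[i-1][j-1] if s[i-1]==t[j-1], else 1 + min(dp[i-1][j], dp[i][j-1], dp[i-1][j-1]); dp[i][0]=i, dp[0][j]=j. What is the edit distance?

8

   ''  i  o  f  h  o  e  b
''  0  1  2  3  4  5  6  7
 c  1  1  2  3  4  5  6  7
 m  2  2  2  3  4  5  6  7
 d  3  3  3  3  4  5  6  7
 n  4  4  4  4  4  5  6  7
 n  5  5  5  5  5  5  6  7
 n  6  6  6  6  6  6  6  7
 j  7  7  7  7  7  7  7  7
 e  8  8  8  8  8  8  7  8
 h  9  9  9  9  8  9  8  8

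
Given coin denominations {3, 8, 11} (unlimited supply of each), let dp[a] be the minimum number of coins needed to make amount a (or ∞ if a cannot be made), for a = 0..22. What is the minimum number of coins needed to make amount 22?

 a  0  1  2  3  4  5  6  7  8  9 10 11 12 13 14 15 16 17 18 19 20 21 22
dp  0  -  -  1  -  -  2  -  1  3  -  1  4  -  2  5  2  3  6  2  4  7  2
(- denotes ∞ / unreachable)

2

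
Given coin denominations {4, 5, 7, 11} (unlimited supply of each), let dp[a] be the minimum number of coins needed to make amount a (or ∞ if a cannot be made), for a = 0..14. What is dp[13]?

 a  0  1  2  3  4  5  6  7  8  9 10 11 12 13 14
dp  0  -  -  -  1  1  -  1  2  2  2  1  2  3  2
(- denotes ∞ / unreachable)

3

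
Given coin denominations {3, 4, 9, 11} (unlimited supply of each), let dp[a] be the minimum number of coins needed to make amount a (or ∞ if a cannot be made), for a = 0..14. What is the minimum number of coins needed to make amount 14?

 a  0  1  2  3  4  5  6  7  8  9 10 11 12 13 14
dp  0  -  -  1  1  -  2  2  2  1  3  1  2  2  2
(- denotes ∞ / unreachable)

2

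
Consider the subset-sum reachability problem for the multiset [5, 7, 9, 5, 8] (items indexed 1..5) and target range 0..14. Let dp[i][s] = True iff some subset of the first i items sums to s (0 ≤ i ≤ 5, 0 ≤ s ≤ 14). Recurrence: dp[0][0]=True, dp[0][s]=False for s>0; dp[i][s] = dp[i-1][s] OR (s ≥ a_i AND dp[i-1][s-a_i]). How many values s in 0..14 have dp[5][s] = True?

9

i\s   0   1   2   3   4   5   6   7   8   9  10  11  12  13  14
  0   T   F   F   F   F   F   F   F   F   F   F   F   F   F   F
  1   T   F   F   F   F   T   F   F   F   F   F   F   F   F   F
  2   T   F   F   F   F   T   F   T   F   F   F   F   T   F   F
  3   T   F   F   F   F   T   F   T   F   T   F   F   T   F   T
  4   T   F   F   F   F   T   F   T   F   T   T   F   T   F   T
  5   T   F   F   F   F   T   F   T   T   T   T   F   T   T   T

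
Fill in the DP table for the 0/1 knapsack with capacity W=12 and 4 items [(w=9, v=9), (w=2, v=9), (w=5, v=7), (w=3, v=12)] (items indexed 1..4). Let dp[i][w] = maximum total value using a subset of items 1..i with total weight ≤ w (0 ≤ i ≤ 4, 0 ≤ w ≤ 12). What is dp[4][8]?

21

i\w   0   1   2   3   4   5   6   7   8   9  10  11  12
  0   0   0   0   0   0   0   0   0   0   0   0   0   0
  1   0   0   0   0   0   0   0   0   0   9   9   9   9
  2   0   0   9   9   9   9   9   9   9   9   9  18  18
  3   0   0   9   9   9   9   9  16  16  16  16  18  18
  4   0   0   9  12  12  21  21  21  21  21  28  28  28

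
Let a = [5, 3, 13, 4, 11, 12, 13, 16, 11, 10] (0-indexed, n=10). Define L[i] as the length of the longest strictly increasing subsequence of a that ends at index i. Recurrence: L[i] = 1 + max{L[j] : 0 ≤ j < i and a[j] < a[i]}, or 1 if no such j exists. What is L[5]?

4

   i    0    1    2    3    4    5    6    7    8    9
a[i]    5    3   13    4   11   12   13   16   11   10
L[i]    1    1    2    2    3    4    5    6    3    3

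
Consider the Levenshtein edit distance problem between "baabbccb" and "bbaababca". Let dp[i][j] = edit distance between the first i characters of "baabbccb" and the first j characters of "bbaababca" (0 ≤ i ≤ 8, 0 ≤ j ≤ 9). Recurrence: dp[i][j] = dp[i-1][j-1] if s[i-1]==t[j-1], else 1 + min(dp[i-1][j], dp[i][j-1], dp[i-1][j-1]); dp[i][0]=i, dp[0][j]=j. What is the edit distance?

   ''  b  b  a  a  b  a  b  c  a
''  0  1  2  3  4  5  6  7  8  9
 b  1  0  1  2  3  4  5  6  7  8
 a  2  1  1  1  2  3  4  5  6  7
 a  3  2  2  1  1  2  3  4  5  6
 b  4  3  2  2  2  1  2  3  4  5
 b  5  4  3  3  3  2  2  2  3  4
 c  6  5  4  4  4  3  3  3  2  3
 c  7  6  5  5  5  4  4  4  3  3
 b  8  7  6  6  6  5  5  4  4  4

4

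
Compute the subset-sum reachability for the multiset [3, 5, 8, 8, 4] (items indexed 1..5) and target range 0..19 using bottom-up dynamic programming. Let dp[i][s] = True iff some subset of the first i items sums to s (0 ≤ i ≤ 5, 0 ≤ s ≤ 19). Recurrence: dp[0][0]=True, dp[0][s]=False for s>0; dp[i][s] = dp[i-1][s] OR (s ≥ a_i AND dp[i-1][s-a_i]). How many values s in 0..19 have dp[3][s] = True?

i\s   0   1   2   3   4   5   6   7   8   9  10  11  12  13  14  15  16  17  18  19
  0   T   F   F   F   F   F   F   F   F   F   F   F   F   F   F   F   F   F   F   F
  1   T   F   F   T   F   F   F   F   F   F   F   F   F   F   F   F   F   F   F   F
  2   T   F   F   T   F   T   F   F   T   F   F   F   F   F   F   F   F   F   F   F
  3   T   F   F   T   F   T   F   F   T   F   F   T   F   T   F   F   T   F   F   F
  4   T   F   F   T   F   T   F   F   T   F   F   T   F   T   F   F   T   F   F   T
  5   T   F   F   T   T   T   F   T   T   T   F   T   T   T   F   T   T   T   F   T

7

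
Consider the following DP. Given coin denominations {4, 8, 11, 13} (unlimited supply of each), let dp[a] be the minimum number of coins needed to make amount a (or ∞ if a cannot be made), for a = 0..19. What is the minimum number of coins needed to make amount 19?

 a  0  1  2  3  4  5  6  7  8  9 10 11 12 13 14 15 16 17 18 19
dp  0  -  -  -  1  -  -  -  1  -  -  1  2  1  -  2  2  2  -  2
(- denotes ∞ / unreachable)

2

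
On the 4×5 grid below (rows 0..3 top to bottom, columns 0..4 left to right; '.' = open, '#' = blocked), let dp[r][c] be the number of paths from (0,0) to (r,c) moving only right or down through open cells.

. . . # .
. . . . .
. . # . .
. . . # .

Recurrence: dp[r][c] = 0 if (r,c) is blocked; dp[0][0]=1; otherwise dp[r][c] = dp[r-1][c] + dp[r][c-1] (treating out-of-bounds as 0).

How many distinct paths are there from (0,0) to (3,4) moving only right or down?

r\c   0   1   2   3   4
  0   1   1   1   0   0
  1   1   2   3   3   3
  2   1   3   0   3   6
  3   1   4   4   0   6

6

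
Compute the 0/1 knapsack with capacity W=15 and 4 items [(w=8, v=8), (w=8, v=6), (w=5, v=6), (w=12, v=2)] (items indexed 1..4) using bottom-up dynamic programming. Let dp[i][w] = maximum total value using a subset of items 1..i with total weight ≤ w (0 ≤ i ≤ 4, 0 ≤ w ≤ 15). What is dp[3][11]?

8

i\w   0   1   2   3   4   5   6   7   8   9  10  11  12  13  14  15
  0   0   0   0   0   0   0   0   0   0   0   0   0   0   0   0   0
  1   0   0   0   0   0   0   0   0   8   8   8   8   8   8   8   8
  2   0   0   0   0   0   0   0   0   8   8   8   8   8   8   8   8
  3   0   0   0   0   0   6   6   6   8   8   8   8   8  14  14  14
  4   0   0   0   0   0   6   6   6   8   8   8   8   8  14  14  14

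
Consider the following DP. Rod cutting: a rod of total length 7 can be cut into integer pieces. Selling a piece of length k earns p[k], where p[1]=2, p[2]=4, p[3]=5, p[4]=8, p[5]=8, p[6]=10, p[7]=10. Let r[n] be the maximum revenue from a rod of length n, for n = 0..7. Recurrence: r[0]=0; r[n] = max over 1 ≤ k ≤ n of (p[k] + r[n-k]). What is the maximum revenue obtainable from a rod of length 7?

   n    0    1    2    3    4    5    6    7
r[n]    0    2    4    6    8   10   12   14

14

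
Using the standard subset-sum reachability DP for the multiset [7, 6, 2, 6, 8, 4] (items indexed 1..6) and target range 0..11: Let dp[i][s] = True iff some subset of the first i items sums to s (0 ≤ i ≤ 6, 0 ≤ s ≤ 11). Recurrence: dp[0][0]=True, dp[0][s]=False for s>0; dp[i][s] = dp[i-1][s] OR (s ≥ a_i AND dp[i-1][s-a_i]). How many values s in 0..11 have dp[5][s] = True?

i\s   0   1   2   3   4   5   6   7   8   9  10  11
  0   T   F   F   F   F   F   F   F   F   F   F   F
  1   T   F   F   F   F   F   F   T   F   F   F   F
  2   T   F   F   F   F   F   T   T   F   F   F   F
  3   T   F   T   F   F   F   T   T   T   T   F   F
  4   T   F   T   F   F   F   T   T   T   T   F   F
  5   T   F   T   F   F   F   T   T   T   T   T   F
  6   T   F   T   F   T   F   T   T   T   T   T   T

7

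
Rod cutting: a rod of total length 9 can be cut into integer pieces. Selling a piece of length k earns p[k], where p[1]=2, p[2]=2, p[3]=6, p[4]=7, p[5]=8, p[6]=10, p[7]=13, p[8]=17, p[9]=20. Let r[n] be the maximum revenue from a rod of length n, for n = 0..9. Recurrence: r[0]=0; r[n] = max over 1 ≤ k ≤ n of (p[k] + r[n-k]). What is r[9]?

20

   n    0    1    2    3    4    5    6    7    8    9
r[n]    0    2    4    6    8   10   12   14   17   20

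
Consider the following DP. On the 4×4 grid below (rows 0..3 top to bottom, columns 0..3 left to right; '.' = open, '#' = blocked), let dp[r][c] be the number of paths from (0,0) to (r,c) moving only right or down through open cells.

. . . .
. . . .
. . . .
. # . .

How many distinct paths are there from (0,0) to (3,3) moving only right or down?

16

r\c   0   1   2   3
  0   1   1   1   1
  1   1   2   3   4
  2   1   3   6  10
  3   1   0   6  16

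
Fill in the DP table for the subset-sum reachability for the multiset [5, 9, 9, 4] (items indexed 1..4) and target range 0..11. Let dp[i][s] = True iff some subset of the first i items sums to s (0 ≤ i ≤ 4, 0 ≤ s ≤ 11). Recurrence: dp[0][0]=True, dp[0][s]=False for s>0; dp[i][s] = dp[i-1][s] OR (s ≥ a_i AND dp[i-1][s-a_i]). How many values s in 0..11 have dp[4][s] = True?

4

i\s   0   1   2   3   4   5   6   7   8   9  10  11
  0   T   F   F   F   F   F   F   F   F   F   F   F
  1   T   F   F   F   F   T   F   F   F   F   F   F
  2   T   F   F   F   F   T   F   F   F   T   F   F
  3   T   F   F   F   F   T   F   F   F   T   F   F
  4   T   F   F   F   T   T   F   F   F   T   F   F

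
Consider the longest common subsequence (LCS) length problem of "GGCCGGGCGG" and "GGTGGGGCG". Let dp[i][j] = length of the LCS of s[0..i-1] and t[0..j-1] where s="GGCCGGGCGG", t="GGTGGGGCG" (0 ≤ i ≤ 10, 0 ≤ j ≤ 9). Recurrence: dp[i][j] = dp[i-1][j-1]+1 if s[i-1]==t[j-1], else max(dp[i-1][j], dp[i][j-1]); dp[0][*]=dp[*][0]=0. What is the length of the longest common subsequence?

7

   ''  G  G  T  G  G  G  G  C  G
''  0  0  0  0  0  0  0  0  0  0
 G  0  1  1  1  1  1  1  1  1  1
 G  0  1  2  2  2  2  2  2  2  2
 C  0  1  2  2  2  2  2  2  3  3
 C  0  1  2  2  2  2  2  2  3  3
 G  0  1  2  2  3  3  3  3  3  4
 G  0  1  2  2  3  4  4  4  4  4
 G  0  1  2  2  3  4  5  5  5  5
 C  0  1  2  2  3  4  5  5  6  6
 G  0  1  2  2  3  4  5  6  6  7
 G  0  1  2  2  3  4  5  6  6  7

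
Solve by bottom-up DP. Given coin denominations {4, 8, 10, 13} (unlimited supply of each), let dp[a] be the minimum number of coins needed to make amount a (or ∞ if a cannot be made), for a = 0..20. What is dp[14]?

2

 a  0  1  2  3  4  5  6  7  8  9 10 11 12 13 14 15 16 17 18 19 20
dp  0  -  -  -  1  -  -  -  1  -  1  -  2  1  2  -  2  2  2  -  2
(- denotes ∞ / unreachable)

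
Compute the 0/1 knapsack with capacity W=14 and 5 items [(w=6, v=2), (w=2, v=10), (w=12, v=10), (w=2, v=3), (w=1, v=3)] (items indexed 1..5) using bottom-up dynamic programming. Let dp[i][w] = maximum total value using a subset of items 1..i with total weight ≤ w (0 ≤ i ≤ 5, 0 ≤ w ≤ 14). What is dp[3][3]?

10

i\w   0   1   2   3   4   5   6   7   8   9  10  11  12  13  14
  0   0   0   0   0   0   0   0   0   0   0   0   0   0   0   0
  1   0   0   0   0   0   0   2   2   2   2   2   2   2   2   2
  2   0   0  10  10  10  10  10  10  12  12  12  12  12  12  12
  3   0   0  10  10  10  10  10  10  12  12  12  12  12  12  20
  4   0   0  10  10  13  13  13  13  13  13  15  15  15  15  20
  5   0   3  10  13  13  16  16  16  16  16  16  18  18  18  20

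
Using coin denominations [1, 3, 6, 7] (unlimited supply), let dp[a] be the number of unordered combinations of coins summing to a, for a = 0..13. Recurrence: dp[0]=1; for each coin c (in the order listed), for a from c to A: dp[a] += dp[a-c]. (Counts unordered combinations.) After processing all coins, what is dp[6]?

after  coin     0     1     2     3     4     5     6     7     8     9    10    11    12    13
          1     1     1     1     1     1     1     1     1     1     1     1     1     1     1
          3     1     1     1     2     2     2     3     3     3     4     4     4     5     5
          6     1     1     1     2     2     2     4     4     4     6     6     6     9     9
          7     1     1     1     2     2     2     4     5     5     7     8     8    11    13

4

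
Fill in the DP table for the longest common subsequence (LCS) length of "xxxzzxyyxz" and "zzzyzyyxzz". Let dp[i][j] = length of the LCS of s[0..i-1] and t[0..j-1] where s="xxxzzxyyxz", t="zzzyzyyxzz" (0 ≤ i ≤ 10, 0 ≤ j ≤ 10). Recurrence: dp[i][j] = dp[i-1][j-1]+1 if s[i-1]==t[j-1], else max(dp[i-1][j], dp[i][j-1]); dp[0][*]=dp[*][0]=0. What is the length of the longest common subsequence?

   ''  z  z  z  y  z  y  y  x  z  z
''  0  0  0  0  0  0  0  0  0  0  0
 x  0  0  0  0  0  0  0  0  1  1  1
 x  0  0  0  0  0  0  0  0  1  1  1
 x  0  0  0  0  0  0  0  0  1  1  1
 z  0  1  1  1  1  1  1  1  1  2  2
 z  0  1  2  2  2  2  2  2  2  2  3
 x  0  1  2  2  2  2  2  2  3  3  3
 y  0  1  2  2  3  3  3  3  3  3  3
 y  0  1  2  2  3  3  4  4  4  4  4
 x  0  1  2  2  3  3  4  4  5  5  5
 z  0  1  2  3  3  4  4  4  5  6  6

6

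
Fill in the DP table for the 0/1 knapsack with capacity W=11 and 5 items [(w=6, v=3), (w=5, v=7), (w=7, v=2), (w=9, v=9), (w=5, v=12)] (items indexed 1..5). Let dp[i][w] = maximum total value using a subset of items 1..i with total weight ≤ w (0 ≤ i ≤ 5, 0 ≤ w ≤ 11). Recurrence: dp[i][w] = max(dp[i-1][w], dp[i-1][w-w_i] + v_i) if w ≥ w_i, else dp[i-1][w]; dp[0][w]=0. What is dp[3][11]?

i\w   0   1   2   3   4   5   6   7   8   9  10  11
  0   0   0   0   0   0   0   0   0   0   0   0   0
  1   0   0   0   0   0   0   3   3   3   3   3   3
  2   0   0   0   0   0   7   7   7   7   7   7  10
  3   0   0   0   0   0   7   7   7   7   7   7  10
  4   0   0   0   0   0   7   7   7   7   9   9  10
  5   0   0   0   0   0  12  12  12  12  12  19  19

10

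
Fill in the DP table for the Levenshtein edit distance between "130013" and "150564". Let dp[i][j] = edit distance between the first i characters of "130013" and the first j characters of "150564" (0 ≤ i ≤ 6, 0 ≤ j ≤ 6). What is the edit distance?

4

   ''  1  5  0  5  6  4
''  0  1  2  3  4  5  6
 1  1  0  1  2  3  4  5
 3  2  1  1  2  3  4  5
 0  3  2  2  1  2  3  4
 0  4  3  3  2  2  3  4
 1  5  4  4  3  3  3  4
 3  6  5  5  4  4  4  4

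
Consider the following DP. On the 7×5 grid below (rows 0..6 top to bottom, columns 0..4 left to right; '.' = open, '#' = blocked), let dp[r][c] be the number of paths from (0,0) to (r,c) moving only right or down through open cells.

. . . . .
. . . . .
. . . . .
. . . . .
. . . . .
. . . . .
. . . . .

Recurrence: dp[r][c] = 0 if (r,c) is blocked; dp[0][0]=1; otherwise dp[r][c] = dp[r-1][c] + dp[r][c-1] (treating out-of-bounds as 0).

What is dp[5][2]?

r\c   0   1   2   3   4
  0   1   1   1   1   1
  1   1   2   3   4   5
  2   1   3   6  10  15
  3   1   4  10  20  35
  4   1   5  15  35  70
  5   1   6  21  56 126
  6   1   7  28  84 210

21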